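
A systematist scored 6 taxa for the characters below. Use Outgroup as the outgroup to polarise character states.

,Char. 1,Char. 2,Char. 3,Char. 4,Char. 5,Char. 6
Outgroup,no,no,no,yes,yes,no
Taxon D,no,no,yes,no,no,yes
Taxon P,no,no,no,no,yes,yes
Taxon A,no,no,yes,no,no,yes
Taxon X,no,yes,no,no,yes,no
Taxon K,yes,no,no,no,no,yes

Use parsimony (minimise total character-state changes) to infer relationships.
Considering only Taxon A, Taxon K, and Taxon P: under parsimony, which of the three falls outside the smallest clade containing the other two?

Character polarity is set by the outgroup: the derived state is whichever differs from the outgroup's state, so for Char. 4, Char. 5 the derived state is 'no', and for the remaining characters it is 'yes'.
Char. 1: derived state 'yes' in Taxon K only — an autapomorphy, so it tells us nothing about relationships among taxa.
Char. 2 (derived state 'yes') is unique to Taxon X (autapomorphy; uninformative for grouping).
Char. 3: derived state 'yes' in Taxon A and Taxon D only — synapomorphy for {Taxon A, Taxon D}.
Char. 4 (derived state 'no') is shared by all ingroup taxa — unites the whole ingroup.
Only Taxon A, Taxon D, and Taxon K show the derived state 'no' for Char. 5, supporting them as a clade.
Char. 6: derived state 'yes' in Taxon A, Taxon D, Taxon K, and Taxon P only — synapomorphy for {Taxon A, Taxon D, Taxon K, Taxon P}.
Most parsimonious ingroup topology: ((((Taxon D,Taxon A),Taxon K),Taxon P),Taxon X).
Taxon K and Taxon A share a more recent common ancestor with each other than either does with Taxon P, so Taxon P is the least closely related of the three.

Taxon P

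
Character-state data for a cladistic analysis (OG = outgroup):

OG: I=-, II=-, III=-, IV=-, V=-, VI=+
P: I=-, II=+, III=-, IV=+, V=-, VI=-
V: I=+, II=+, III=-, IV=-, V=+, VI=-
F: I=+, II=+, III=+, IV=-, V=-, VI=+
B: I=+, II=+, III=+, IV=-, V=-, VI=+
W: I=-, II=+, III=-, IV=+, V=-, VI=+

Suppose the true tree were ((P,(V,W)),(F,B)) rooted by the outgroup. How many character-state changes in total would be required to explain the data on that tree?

9

Map each character onto ((P,(V,W)),(F,B)) (rooted by OG) and count the minimum state changes it requires (Fitch parsimony):
I: 2; II: 1; III: 1; IV: 2; V: 1; VI: 2.
Total tree length = 9.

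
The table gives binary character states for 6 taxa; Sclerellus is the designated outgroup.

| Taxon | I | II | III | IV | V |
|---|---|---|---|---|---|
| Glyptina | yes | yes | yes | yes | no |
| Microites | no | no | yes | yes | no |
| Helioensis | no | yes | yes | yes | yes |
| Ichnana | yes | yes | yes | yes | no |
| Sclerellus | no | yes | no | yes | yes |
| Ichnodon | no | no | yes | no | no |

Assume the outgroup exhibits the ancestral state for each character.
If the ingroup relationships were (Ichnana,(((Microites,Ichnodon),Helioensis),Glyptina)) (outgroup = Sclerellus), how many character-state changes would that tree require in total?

7

Map each character onto (Ichnana,(((Microites,Ichnodon),Helioensis),Glyptina)) (rooted by Sclerellus) and count the minimum state changes it requires (Fitch parsimony):
I: 2; II: 1; III: 1; IV: 1; V: 2.
Total tree length = 7.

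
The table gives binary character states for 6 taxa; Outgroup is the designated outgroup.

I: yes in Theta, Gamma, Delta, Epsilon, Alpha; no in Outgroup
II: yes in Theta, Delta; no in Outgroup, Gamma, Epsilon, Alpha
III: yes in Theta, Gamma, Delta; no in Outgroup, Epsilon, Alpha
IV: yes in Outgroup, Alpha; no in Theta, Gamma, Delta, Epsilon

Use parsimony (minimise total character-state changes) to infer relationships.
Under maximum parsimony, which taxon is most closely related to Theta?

Character polarity is set by the outgroup: the derived state is whichever differs from the outgroup's state, so for IV the derived state is 'no', and for the remaining characters it is 'yes'.
All ingroup taxa share the derived state 'yes' for I; it defines the ingroup but does not resolve relationships within it.
II: derived state 'yes' in Delta and Theta only — synapomorphy for {Delta, Theta}.
III: derived state 'yes' in Delta, Gamma, and Theta only — synapomorphy for {Delta, Gamma, Theta}.
IV: derived state 'no' in Delta, Epsilon, Gamma, and Theta only — synapomorphy for {Delta, Epsilon, Gamma, Theta}.
Most parsimonious ingroup topology: ((((Theta,Delta),Gamma),Epsilon),Alpha).
Theta and Delta form a cherry on this tree, so they are sister taxa.

Delta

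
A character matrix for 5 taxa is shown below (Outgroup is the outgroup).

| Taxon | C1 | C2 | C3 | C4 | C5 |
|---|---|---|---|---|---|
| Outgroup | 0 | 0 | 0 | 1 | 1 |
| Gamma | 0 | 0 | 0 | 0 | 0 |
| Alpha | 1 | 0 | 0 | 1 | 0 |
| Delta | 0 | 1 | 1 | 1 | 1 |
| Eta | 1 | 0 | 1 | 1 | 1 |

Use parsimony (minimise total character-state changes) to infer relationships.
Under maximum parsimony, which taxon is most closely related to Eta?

Delta

Character polarity is set by the outgroup: the derived state is whichever differs from the outgroup's state, so for C4, C5 the derived state is '0', and for the remaining characters it is '1'.
C1 groups Alpha and Eta, which is incompatible with the clades supported by the remaining characters; treating it as convergent (homoplasy) costs fewer steps than any alternative tree.
C2: derived state '1' in Delta only — an autapomorphy, so it tells us nothing about relationships among taxa.
Only Delta and Eta show the derived state '1' for C3, supporting them as a clade.
C4: derived state '0' in Gamma only — an autapomorphy, so it tells us nothing about relationships among taxa.
Only Alpha and Gamma show the derived state '0' for C5, supporting them as a clade.
Most parsimonious ingroup topology: ((Gamma,Alpha),(Delta,Eta)).
Eta and Delta form a cherry on this tree, so they are sister taxa.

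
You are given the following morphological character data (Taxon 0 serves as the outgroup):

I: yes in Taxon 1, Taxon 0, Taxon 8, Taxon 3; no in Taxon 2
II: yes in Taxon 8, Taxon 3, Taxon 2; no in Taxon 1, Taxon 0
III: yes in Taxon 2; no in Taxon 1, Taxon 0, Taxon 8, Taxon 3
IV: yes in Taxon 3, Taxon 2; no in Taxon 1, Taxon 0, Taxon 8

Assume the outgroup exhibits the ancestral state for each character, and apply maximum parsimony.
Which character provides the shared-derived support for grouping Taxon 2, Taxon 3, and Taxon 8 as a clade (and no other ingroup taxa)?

Character polarity is set by the outgroup: the derived state is whichever differs from the outgroup's state, so for I the derived state is 'no', and for the remaining characters it is 'yes'.
I: derived state 'no' in Taxon 2 only — an autapomorphy, so it tells us nothing about relationships among taxa.
Only Taxon 2, Taxon 3, and Taxon 8 show the derived state 'yes' for II, supporting them as a clade.
III: derived state 'yes' in Taxon 2 only — an autapomorphy, so it tells us nothing about relationships among taxa.
IV (derived state 'yes') is shared by Taxon 2 and Taxon 3 — a synapomorphy uniting that clade.
Most parsimonious ingroup topology: (((Taxon 3,Taxon 2),Taxon 8),Taxon 1).
The clade {Taxon 2, Taxon 3, Taxon 8} is supported by II: its derived state 'yes' occurs in exactly those taxa and in no other taxon (including the outgroup).

II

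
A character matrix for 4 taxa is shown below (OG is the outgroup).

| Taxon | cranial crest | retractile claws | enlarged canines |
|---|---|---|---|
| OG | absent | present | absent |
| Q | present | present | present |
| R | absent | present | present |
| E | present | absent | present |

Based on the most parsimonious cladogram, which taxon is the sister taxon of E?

Character polarity is set by the outgroup: the derived state is whichever differs from the outgroup's state, so for retractile claws the derived state is 'absent', and for the remaining characters it is 'present'.
cranial crest: derived state 'present' in E and Q only — synapomorphy for {E, Q}.
retractile claws (derived state 'absent') is unique to E (autapomorphy; uninformative for grouping).
All ingroup taxa share the derived state 'present' for enlarged canines; it defines the ingroup but does not resolve relationships within it.
Most parsimonious ingroup topology: ((Q,E),R).
E and Q form a cherry on this tree, so they are sister taxa.

Q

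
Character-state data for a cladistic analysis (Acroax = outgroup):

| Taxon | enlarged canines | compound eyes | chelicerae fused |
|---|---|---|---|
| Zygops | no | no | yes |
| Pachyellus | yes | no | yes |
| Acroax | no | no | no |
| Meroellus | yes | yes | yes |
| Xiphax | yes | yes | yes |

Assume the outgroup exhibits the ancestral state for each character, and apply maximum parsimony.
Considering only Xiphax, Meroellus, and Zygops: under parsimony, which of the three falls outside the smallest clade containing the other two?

Zygops

The outgroup has state 'no' for every character, so 'yes' is the derived state throughout.
enlarged canines: derived state 'yes' in Meroellus, Pachyellus, and Xiphax only — synapomorphy for {Meroellus, Pachyellus, Xiphax}.
Only Meroellus and Xiphax show the derived state 'yes' for compound eyes, supporting them as a clade.
All ingroup taxa share the derived state 'yes' for chelicerae fused; it defines the ingroup but does not resolve relationships within it.
Most parsimonious ingroup topology: (((Meroellus,Xiphax),Pachyellus),Zygops).
Meroellus and Xiphax share a more recent common ancestor with each other than either does with Zygops, so Zygops is the least closely related of the three.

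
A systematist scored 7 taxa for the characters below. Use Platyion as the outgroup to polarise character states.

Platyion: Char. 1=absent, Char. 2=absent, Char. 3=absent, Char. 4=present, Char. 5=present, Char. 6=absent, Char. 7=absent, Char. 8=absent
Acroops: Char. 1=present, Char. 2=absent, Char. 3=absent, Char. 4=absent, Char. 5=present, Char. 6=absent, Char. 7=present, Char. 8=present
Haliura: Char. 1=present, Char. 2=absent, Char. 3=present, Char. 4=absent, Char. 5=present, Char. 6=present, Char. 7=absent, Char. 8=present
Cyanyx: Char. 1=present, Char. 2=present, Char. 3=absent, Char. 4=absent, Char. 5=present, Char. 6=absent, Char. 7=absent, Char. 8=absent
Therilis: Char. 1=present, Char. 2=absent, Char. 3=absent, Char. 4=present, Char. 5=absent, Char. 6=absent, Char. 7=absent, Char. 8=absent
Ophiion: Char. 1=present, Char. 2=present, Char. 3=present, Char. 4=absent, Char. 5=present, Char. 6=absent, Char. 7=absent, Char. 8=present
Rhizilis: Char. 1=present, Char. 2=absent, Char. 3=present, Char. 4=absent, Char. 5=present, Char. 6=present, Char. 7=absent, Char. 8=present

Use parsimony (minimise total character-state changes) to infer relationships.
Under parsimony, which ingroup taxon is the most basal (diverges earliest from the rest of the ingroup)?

Therilis

Character polarity is set by the outgroup: the derived state is whichever differs from the outgroup's state, so for Char. 4, Char. 5 the derived state is 'absent', and for the remaining characters it is 'present'.
All ingroup taxa share the derived state 'present' for Char. 1; it defines the ingroup but does not resolve relationships within it.
Char. 2 (state 'present') occurs in Cyanyx and Ophiion but conflicts with the nesting implied by the other characters — most parsimoniously interpreted as homoplasy.
Only Haliura, Ophiion, and Rhizilis show the derived state 'present' for Char. 3, supporting them as a clade.
Char. 4: derived state 'absent' in Acroops, Cyanyx, Haliura, Ophiion, and Rhizilis only — synapomorphy for {Acroops, Cyanyx, Haliura, Ophiion, Rhizilis}.
Char. 5: derived state 'absent' in Therilis only — an autapomorphy, so it tells us nothing about relationships among taxa.
Only Haliura and Rhizilis show the derived state 'present' for Char. 6, supporting them as a clade.
Char. 7 (derived state 'present') is unique to Acroops (autapomorphy; uninformative for grouping).
Only Acroops, Haliura, Ophiion, and Rhizilis show the derived state 'present' for Char. 8, supporting them as a clade.
Most parsimonious ingroup topology: (((Acroops,((Haliura,Rhizilis),Ophiion)),Cyanyx),Therilis).
Therilis is sister to the clade containing all other ingroup taxa, so it is the earliest-diverging (most basal) ingroup lineage.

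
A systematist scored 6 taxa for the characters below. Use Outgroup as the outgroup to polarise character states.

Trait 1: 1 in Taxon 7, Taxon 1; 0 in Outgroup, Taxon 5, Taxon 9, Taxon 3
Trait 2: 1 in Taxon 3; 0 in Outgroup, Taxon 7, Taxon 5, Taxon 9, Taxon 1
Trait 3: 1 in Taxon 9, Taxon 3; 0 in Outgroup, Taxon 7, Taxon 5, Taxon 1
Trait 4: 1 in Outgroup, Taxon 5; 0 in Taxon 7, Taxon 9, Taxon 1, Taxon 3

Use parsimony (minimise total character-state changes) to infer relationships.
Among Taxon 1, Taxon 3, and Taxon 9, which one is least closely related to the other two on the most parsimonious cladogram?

Character polarity is set by the outgroup: the derived state is whichever differs from the outgroup's state, so for Trait 4 the derived state is '0', and for the remaining characters it is '1'.
Trait 1 (derived state '1') is shared by Taxon 1 and Taxon 7 — a synapomorphy uniting that clade.
Trait 2: derived state '1' in Taxon 3 only — an autapomorphy, so it tells us nothing about relationships among taxa.
Trait 3: derived state '1' in Taxon 3 and Taxon 9 only — synapomorphy for {Taxon 3, Taxon 9}.
Trait 4: derived state '0' in Taxon 1, Taxon 3, Taxon 7, and Taxon 9 only — synapomorphy for {Taxon 1, Taxon 3, Taxon 7, Taxon 9}.
Most parsimonious ingroup topology: (((Taxon 7,Taxon 1),(Taxon 9,Taxon 3)),Taxon 5).
Taxon 3 and Taxon 9 share a more recent common ancestor with each other than either does with Taxon 1, so Taxon 1 is the least closely related of the three.

Taxon 1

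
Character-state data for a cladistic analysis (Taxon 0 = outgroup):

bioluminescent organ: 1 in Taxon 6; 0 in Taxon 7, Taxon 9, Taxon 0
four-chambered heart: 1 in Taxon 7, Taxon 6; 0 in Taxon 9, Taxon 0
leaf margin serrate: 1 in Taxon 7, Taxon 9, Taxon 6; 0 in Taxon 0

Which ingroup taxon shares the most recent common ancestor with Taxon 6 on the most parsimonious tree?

Taxon 7

The outgroup has state '0' for every character, so '1' is the derived state throughout.
bioluminescent organ: derived state '1' in Taxon 6 only — an autapomorphy, so it tells us nothing about relationships among taxa.
four-chambered heart (derived state '1') is shared by Taxon 6 and Taxon 7 — a synapomorphy uniting that clade.
All ingroup taxa share the derived state '1' for leaf margin serrate; it defines the ingroup but does not resolve relationships within it.
Most parsimonious ingroup topology: (Taxon 9,(Taxon 6,Taxon 7)).
Taxon 6 and Taxon 7 form a cherry on this tree, so they are sister taxa.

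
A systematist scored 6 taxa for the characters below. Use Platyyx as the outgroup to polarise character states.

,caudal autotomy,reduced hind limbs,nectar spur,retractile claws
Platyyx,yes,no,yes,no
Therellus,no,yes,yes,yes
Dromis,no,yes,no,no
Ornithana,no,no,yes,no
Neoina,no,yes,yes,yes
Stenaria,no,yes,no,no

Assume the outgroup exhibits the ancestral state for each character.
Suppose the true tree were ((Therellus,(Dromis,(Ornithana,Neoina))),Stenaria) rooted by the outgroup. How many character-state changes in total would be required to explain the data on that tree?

Map each character onto ((Therellus,(Dromis,(Ornithana,Neoina))),Stenaria) (rooted by Platyyx) and count the minimum state changes it requires (Fitch parsimony):
caudal autotomy: 1; reduced hind limbs: 2; nectar spur: 2; retractile claws: 2.
Total tree length = 7.

7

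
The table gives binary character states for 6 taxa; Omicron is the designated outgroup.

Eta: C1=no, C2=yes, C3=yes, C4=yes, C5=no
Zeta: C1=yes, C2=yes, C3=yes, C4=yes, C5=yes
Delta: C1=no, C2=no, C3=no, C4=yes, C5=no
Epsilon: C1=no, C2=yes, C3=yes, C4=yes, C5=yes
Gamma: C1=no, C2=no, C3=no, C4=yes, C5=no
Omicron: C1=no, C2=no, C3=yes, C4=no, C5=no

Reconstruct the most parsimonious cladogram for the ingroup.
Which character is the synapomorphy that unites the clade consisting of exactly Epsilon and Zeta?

C5

Character polarity is set by the outgroup: the derived state is whichever differs from the outgroup's state, so for C3 the derived state is 'no', and for the remaining characters it is 'yes'.
C1: derived state 'yes' in Zeta only — an autapomorphy, so it tells us nothing about relationships among taxa.
Only Epsilon, Eta, and Zeta show the derived state 'yes' for C2, supporting them as a clade.
Only Delta and Gamma show the derived state 'no' for C3, supporting them as a clade.
C4 (derived state 'yes') is shared by all ingroup taxa — unites the whole ingroup.
Only Epsilon and Zeta show the derived state 'yes' for C5, supporting them as a clade.
Most parsimonious ingroup topology: (((Zeta,Epsilon),Eta),(Delta,Gamma)).
The clade {Epsilon, Zeta} is supported by C5: its derived state 'yes' occurs in exactly those taxa and in no other taxon (including the outgroup).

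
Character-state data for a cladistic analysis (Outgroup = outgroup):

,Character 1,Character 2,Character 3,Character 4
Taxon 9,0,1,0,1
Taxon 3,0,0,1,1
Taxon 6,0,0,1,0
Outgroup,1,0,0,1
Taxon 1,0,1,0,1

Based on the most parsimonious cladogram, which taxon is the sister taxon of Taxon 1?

Taxon 9

Character polarity is set by the outgroup: the derived state is whichever differs from the outgroup's state, so for Character 1, Character 4 the derived state is '0', and for the remaining characters it is '1'.
Character 1 (derived state '0') is shared by all ingroup taxa — unites the whole ingroup.
Character 2: derived state '1' in Taxon 1 and Taxon 9 only — synapomorphy for {Taxon 1, Taxon 9}.
Only Taxon 3 and Taxon 6 show the derived state '1' for Character 3, supporting them as a clade.
Character 4: derived state '0' in Taxon 6 only — an autapomorphy, so it tells us nothing about relationships among taxa.
Most parsimonious ingroup topology: ((Taxon 3,Taxon 6),(Taxon 1,Taxon 9)).
Taxon 1 and Taxon 9 form a cherry on this tree, so they are sister taxa.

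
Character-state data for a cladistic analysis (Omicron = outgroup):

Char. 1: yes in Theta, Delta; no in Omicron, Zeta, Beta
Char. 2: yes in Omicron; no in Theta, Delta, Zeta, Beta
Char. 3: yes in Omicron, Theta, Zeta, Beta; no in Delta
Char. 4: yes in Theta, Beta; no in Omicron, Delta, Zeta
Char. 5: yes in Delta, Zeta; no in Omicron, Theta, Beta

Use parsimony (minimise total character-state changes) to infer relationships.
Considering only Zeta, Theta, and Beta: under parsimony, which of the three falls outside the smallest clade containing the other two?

Zeta

Character polarity is set by the outgroup: the derived state is whichever differs from the outgroup's state, so for Char. 2, Char. 3 the derived state is 'no', and for the remaining characters it is 'yes'.
Char. 1 (state 'yes') occurs in Delta and Theta but conflicts with the nesting implied by the other characters — most parsimoniously interpreted as homoplasy.
Char. 2 (derived state 'no') is shared by all ingroup taxa — unites the whole ingroup.
Char. 3: derived state 'no' in Delta only — an autapomorphy, so it tells us nothing about relationships among taxa.
Char. 4 (derived state 'yes') is shared by Beta and Theta — a synapomorphy uniting that clade.
Char. 5: derived state 'yes' in Delta and Zeta only — synapomorphy for {Delta, Zeta}.
Most parsimonious ingroup topology: ((Theta,Beta),(Delta,Zeta)).
Theta and Beta share a more recent common ancestor with each other than either does with Zeta, so Zeta is the least closely related of the three.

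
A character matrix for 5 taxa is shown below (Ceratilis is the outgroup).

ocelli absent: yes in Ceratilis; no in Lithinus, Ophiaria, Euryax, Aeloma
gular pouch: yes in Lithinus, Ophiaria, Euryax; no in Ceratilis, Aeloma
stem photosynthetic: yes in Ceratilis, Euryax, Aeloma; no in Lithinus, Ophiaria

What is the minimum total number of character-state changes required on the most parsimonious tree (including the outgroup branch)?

Character polarity is set by the outgroup: the derived state is whichever differs from the outgroup's state, so for ocelli absent, stem photosynthetic the derived state is 'no', and for the remaining characters it is 'yes'.
All ingroup taxa share the derived state 'no' for ocelli absent; it defines the ingroup but does not resolve relationships within it.
Only Euryax, Lithinus, and Ophiaria show the derived state 'yes' for gular pouch, supporting them as a clade.
Only Lithinus and Ophiaria show the derived state 'no' for stem photosynthetic, supporting them as a clade.
Most parsimonious ingroup topology: (((Lithinus,Ophiaria),Euryax),Aeloma).
Changes per character on this tree: ocelli absent: 1; gular pouch: 1; stem photosynthetic: 1.
Total = 3.

3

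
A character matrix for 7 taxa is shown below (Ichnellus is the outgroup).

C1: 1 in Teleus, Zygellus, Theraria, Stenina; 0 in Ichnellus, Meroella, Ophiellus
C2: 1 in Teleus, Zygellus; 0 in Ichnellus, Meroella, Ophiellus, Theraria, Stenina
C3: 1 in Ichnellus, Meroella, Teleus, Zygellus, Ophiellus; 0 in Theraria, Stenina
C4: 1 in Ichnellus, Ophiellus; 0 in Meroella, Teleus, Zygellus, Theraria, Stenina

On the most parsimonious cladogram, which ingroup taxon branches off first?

Ophiellus

Character polarity is set by the outgroup: the derived state is whichever differs from the outgroup's state, so for C3, C4 the derived state is '0', and for the remaining characters it is '1'.
C1: derived state '1' in Stenina, Teleus, Theraria, and Zygellus only — synapomorphy for {Stenina, Teleus, Theraria, Zygellus}.
C2 (derived state '1') is shared by Teleus and Zygellus — a synapomorphy uniting that clade.
Only Stenina and Theraria show the derived state '0' for C3, supporting them as a clade.
C4 (derived state '0') is shared by Meroella, Stenina, Teleus, Theraria, and Zygellus — a synapomorphy uniting that clade.
Most parsimonious ingroup topology: ((Meroella,((Teleus,Zygellus),(Theraria,Stenina))),Ophiellus).
Ophiellus is sister to the clade containing all other ingroup taxa, so it is the earliest-diverging (most basal) ingroup lineage.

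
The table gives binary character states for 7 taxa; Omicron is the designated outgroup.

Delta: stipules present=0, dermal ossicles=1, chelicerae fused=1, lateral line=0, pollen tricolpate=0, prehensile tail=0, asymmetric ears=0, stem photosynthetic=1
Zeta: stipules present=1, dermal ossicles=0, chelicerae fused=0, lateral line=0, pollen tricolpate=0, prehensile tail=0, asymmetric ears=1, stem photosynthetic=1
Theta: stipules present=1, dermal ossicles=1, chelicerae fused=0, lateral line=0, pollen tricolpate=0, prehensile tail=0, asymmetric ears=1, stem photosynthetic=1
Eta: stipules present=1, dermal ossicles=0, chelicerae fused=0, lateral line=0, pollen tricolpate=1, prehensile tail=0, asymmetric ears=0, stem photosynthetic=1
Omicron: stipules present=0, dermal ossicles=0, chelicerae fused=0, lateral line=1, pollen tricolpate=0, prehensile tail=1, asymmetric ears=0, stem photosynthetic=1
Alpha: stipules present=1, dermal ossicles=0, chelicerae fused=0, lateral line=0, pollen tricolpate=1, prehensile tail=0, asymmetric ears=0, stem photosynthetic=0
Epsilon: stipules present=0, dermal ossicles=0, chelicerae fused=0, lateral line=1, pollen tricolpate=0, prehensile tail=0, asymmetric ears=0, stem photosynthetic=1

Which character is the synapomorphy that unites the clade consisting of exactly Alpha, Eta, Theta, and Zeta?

stipules present

Character polarity is set by the outgroup: the derived state is whichever differs from the outgroup's state, so for lateral line, prehensile tail, stem photosynthetic the derived state is '0', and for the remaining characters it is '1'.
stipules present (derived state '1') is shared by Alpha, Eta, Theta, and Zeta — a synapomorphy uniting that clade.
dermal ossicles groups Delta and Theta, which is incompatible with the clades supported by the remaining characters; treating it as convergent (homoplasy) costs fewer steps than any alternative tree.
chelicerae fused: derived state '1' in Delta only — an autapomorphy, so it tells us nothing about relationships among taxa.
lateral line (derived state '0') is shared by Alpha, Delta, Eta, Theta, and Zeta — a synapomorphy uniting that clade.
Only Alpha and Eta show the derived state '1' for pollen tricolpate, supporting them as a clade.
prehensile tail (derived state '0') is shared by all ingroup taxa — unites the whole ingroup.
Only Theta and Zeta show the derived state '1' for asymmetric ears, supporting them as a clade.
stem photosynthetic: derived state '0' in Alpha only — an autapomorphy, so it tells us nothing about relationships among taxa.
Most parsimonious ingroup topology: (Epsilon,(((Alpha,Eta),(Theta,Zeta)),Delta)).
The clade {Alpha, Eta, Theta, Zeta} is supported by stipules present: its derived state '1' occurs in exactly those taxa and in no other taxon (including the outgroup).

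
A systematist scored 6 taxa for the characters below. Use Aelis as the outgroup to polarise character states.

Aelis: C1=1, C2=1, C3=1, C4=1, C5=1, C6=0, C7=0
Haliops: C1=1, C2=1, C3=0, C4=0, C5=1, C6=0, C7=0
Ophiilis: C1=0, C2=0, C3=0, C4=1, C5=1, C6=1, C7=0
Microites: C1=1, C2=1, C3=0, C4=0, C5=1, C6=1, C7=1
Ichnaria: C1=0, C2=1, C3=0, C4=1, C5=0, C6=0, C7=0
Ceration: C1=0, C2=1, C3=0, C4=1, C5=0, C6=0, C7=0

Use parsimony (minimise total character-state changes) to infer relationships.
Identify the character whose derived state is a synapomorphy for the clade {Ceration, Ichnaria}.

C5

Character polarity is set by the outgroup: the derived state is whichever differs from the outgroup's state, so for C1, C2, C3, C4, C5 the derived state is '0', and for the remaining characters it is '1'.
C1 (derived state '0') is shared by Ceration, Ichnaria, and Ophiilis — a synapomorphy uniting that clade.
C2: derived state '0' in Ophiilis only — an autapomorphy, so it tells us nothing about relationships among taxa.
All ingroup taxa share the derived state '0' for C3; it defines the ingroup but does not resolve relationships within it.
Only Haliops and Microites show the derived state '0' for C4, supporting them as a clade.
C5 (derived state '0') is shared by Ceration and Ichnaria — a synapomorphy uniting that clade.
C6 (state '1') occurs in Microites and Ophiilis but conflicts with the nesting implied by the other characters — most parsimoniously interpreted as homoplasy.
C7 (derived state '1') is unique to Microites (autapomorphy; uninformative for grouping).
Most parsimonious ingroup topology: ((Haliops,Microites),(Ophiilis,(Ichnaria,Ceration))).
The clade {Ceration, Ichnaria} is supported by C5: its derived state '0' occurs in exactly those taxa and in no other taxon (including the outgroup).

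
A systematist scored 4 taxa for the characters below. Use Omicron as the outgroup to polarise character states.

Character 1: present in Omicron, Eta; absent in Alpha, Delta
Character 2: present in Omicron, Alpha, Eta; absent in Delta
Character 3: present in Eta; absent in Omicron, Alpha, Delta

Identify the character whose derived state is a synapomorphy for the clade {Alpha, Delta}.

Character 1

Character polarity is set by the outgroup: the derived state is whichever differs from the outgroup's state, so for Character 1, Character 2 the derived state is 'absent', and for the remaining characters it is 'present'.
Only Alpha and Delta show the derived state 'absent' for Character 1, supporting them as a clade.
Character 2: derived state 'absent' in Delta only — an autapomorphy, so it tells us nothing about relationships among taxa.
Character 3 (derived state 'present') is unique to Eta (autapomorphy; uninformative for grouping).
Most parsimonious ingroup topology: ((Alpha,Delta),Eta).
The clade {Alpha, Delta} is supported by Character 1: its derived state 'absent' occurs in exactly those taxa and in no other taxon (including the outgroup).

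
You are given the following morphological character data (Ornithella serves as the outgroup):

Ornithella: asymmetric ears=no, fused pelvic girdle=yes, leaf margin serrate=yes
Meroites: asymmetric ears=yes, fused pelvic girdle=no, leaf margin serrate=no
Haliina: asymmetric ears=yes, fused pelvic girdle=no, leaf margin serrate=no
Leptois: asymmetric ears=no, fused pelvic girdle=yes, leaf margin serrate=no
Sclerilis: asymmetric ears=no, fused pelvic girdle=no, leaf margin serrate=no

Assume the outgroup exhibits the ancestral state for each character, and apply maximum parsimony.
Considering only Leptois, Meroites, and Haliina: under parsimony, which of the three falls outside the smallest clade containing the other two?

Leptois

Character polarity is set by the outgroup: the derived state is whichever differs from the outgroup's state, so for fused pelvic girdle, leaf margin serrate the derived state is 'no', and for the remaining characters it is 'yes'.
asymmetric ears: derived state 'yes' in Haliina and Meroites only — synapomorphy for {Haliina, Meroites}.
Only Haliina, Meroites, and Sclerilis show the derived state 'no' for fused pelvic girdle, supporting them as a clade.
leaf margin serrate (derived state 'no') is shared by all ingroup taxa — unites the whole ingroup.
Most parsimonious ingroup topology: (((Meroites,Haliina),Sclerilis),Leptois).
Haliina and Meroites share a more recent common ancestor with each other than either does with Leptois, so Leptois is the least closely related of the three.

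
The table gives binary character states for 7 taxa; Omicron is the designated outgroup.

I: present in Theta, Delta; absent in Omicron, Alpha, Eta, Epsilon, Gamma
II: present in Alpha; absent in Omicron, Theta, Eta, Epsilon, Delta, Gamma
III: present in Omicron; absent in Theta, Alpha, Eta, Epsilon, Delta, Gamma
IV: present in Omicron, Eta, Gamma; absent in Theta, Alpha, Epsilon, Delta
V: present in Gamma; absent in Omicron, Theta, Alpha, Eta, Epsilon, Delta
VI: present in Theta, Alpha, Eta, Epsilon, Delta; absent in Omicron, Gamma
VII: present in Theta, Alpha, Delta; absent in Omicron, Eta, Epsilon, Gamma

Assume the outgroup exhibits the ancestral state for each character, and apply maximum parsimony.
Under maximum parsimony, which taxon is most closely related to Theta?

Delta

Character polarity is set by the outgroup: the derived state is whichever differs from the outgroup's state, so for III, IV the derived state is 'absent', and for the remaining characters it is 'present'.
Only Delta and Theta show the derived state 'present' for I, supporting them as a clade.
II: derived state 'present' in Alpha only — an autapomorphy, so it tells us nothing about relationships among taxa.
III (derived state 'absent') is shared by all ingroup taxa — unites the whole ingroup.
IV (derived state 'absent') is shared by Alpha, Delta, Epsilon, and Theta — a synapomorphy uniting that clade.
V (derived state 'present') is unique to Gamma (autapomorphy; uninformative for grouping).
VI: derived state 'present' in Alpha, Delta, Epsilon, Eta, and Theta only — synapomorphy for {Alpha, Delta, Epsilon, Eta, Theta}.
Only Alpha, Delta, and Theta show the derived state 'present' for VII, supporting them as a clade.
Most parsimonious ingroup topology: (((((Theta,Delta),Alpha),Epsilon),Eta),Gamma).
Theta and Delta form a cherry on this tree, so they are sister taxa.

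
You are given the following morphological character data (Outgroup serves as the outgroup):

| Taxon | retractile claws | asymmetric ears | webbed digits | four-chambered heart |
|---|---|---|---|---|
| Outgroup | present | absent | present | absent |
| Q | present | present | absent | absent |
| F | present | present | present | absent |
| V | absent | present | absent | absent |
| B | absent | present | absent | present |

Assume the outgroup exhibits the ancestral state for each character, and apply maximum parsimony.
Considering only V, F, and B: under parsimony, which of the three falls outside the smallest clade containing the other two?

Character polarity is set by the outgroup: the derived state is whichever differs from the outgroup's state, so for retractile claws, webbed digits the derived state is 'absent', and for the remaining characters it is 'present'.
retractile claws: derived state 'absent' in B and V only — synapomorphy for {B, V}.
All ingroup taxa share the derived state 'present' for asymmetric ears; it defines the ingroup but does not resolve relationships within it.
webbed digits (derived state 'absent') is shared by B, Q, and V — a synapomorphy uniting that clade.
four-chambered heart: derived state 'present' in B only — an autapomorphy, so it tells us nothing about relationships among taxa.
Most parsimonious ingroup topology: ((Q,(V,B)),F).
V and B share a more recent common ancestor with each other than either does with F, so F is the least closely related of the three.

F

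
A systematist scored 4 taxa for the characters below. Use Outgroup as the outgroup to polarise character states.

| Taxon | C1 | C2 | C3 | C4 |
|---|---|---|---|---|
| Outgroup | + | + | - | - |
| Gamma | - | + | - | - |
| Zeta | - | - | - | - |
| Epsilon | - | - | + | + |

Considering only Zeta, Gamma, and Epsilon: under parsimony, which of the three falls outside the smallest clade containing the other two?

Character polarity is set by the outgroup: the derived state is whichever differs from the outgroup's state, so for C1, C2 the derived state is '-', and for the remaining characters it is '+'.
All ingroup taxa share the derived state '-' for C1; it defines the ingroup but does not resolve relationships within it.
C2: derived state '-' in Epsilon and Zeta only — synapomorphy for {Epsilon, Zeta}.
C3: derived state '+' in Epsilon only — an autapomorphy, so it tells us nothing about relationships among taxa.
C4 (derived state '+') is unique to Epsilon (autapomorphy; uninformative for grouping).
Most parsimonious ingroup topology: (Gamma,(Zeta,Epsilon)).
Epsilon and Zeta share a more recent common ancestor with each other than either does with Gamma, so Gamma is the least closely related of the three.

Gamma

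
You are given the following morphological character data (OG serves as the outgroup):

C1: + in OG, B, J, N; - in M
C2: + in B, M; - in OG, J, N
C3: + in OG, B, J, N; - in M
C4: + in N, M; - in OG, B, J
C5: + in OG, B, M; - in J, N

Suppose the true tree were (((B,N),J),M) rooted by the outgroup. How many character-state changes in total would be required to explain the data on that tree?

Map each character onto (((B,N),J),M) (rooted by OG) and count the minimum state changes it requires (Fitch parsimony):
C1: 1; C2: 2; C3: 1; C4: 2; C5: 2.
Total tree length = 8.

8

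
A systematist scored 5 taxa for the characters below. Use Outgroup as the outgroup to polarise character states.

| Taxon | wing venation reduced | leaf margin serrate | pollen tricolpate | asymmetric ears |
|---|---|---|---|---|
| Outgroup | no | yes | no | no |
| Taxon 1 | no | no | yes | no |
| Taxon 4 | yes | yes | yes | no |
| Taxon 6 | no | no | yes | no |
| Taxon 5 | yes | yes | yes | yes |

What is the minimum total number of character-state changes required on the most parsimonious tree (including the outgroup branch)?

Character polarity is set by the outgroup: the derived state is whichever differs from the outgroup's state, so for leaf margin serrate the derived state is 'no', and for the remaining characters it is 'yes'.
Only Taxon 4 and Taxon 5 show the derived state 'yes' for wing venation reduced, supporting them as a clade.
leaf margin serrate: derived state 'no' in Taxon 1 and Taxon 6 only — synapomorphy for {Taxon 1, Taxon 6}.
All ingroup taxa share the derived state 'yes' for pollen tricolpate; it defines the ingroup but does not resolve relationships within it.
asymmetric ears: derived state 'yes' in Taxon 5 only — an autapomorphy, so it tells us nothing about relationships among taxa.
Most parsimonious ingroup topology: ((Taxon 1,Taxon 6),(Taxon 4,Taxon 5)).
Changes per character on this tree: wing venation reduced: 1; leaf margin serrate: 1; pollen tricolpate: 1; asymmetric ears: 1.
Total = 4.

4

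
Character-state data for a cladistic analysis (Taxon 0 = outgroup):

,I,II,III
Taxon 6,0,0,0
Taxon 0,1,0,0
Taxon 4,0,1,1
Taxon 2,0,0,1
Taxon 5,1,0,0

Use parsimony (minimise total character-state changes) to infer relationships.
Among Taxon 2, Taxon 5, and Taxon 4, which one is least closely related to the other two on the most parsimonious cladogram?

Character polarity is set by the outgroup: the derived state is whichever differs from the outgroup's state, so for I the derived state is '0', and for the remaining characters it is '1'.
I: derived state '0' in Taxon 2, Taxon 4, and Taxon 6 only — synapomorphy for {Taxon 2, Taxon 4, Taxon 6}.
II: derived state '1' in Taxon 4 only — an autapomorphy, so it tells us nothing about relationships among taxa.
III: derived state '1' in Taxon 2 and Taxon 4 only — synapomorphy for {Taxon 2, Taxon 4}.
Most parsimonious ingroup topology: (((Taxon 2,Taxon 4),Taxon 6),Taxon 5).
Taxon 4 and Taxon 2 share a more recent common ancestor with each other than either does with Taxon 5, so Taxon 5 is the least closely related of the three.

Taxon 5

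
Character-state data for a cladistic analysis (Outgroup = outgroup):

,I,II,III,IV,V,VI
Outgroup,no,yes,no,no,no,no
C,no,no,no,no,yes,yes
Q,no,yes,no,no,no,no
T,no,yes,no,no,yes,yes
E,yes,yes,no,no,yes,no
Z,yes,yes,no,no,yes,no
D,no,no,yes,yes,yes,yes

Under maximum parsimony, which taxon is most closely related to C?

D

Character polarity is set by the outgroup: the derived state is whichever differs from the outgroup's state, so for II the derived state is 'no', and for the remaining characters it is 'yes'.
I: derived state 'yes' in E and Z only — synapomorphy for {E, Z}.
II (derived state 'no') is shared by C and D — a synapomorphy uniting that clade.
III (derived state 'yes') is unique to D (autapomorphy; uninformative for grouping).
IV: derived state 'yes' in D only — an autapomorphy, so it tells us nothing about relationships among taxa.
V (derived state 'yes') is shared by C, D, E, T, and Z — a synapomorphy uniting that clade.
VI: derived state 'yes' in C, D, and T only — synapomorphy for {C, D, T}.
Most parsimonious ingroup topology: ((((C,D),T),(E,Z)),Q).
C and D form a cherry on this tree, so they are sister taxa.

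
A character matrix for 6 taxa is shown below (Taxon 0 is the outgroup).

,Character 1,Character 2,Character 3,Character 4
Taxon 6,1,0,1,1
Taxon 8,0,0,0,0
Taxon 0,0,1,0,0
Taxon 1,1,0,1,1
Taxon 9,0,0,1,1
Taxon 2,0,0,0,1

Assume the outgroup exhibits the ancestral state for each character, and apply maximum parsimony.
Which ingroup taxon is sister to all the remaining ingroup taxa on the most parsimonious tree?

Taxon 8

Character polarity is set by the outgroup: the derived state is whichever differs from the outgroup's state, so for Character 2 the derived state is '0', and for the remaining characters it is '1'.
Character 1 (derived state '1') is shared by Taxon 1 and Taxon 6 — a synapomorphy uniting that clade.
Character 2 (derived state '0') is shared by all ingroup taxa — unites the whole ingroup.
Only Taxon 1, Taxon 6, and Taxon 9 show the derived state '1' for Character 3, supporting them as a clade.
Character 4: derived state '1' in Taxon 1, Taxon 2, Taxon 6, and Taxon 9 only — synapomorphy for {Taxon 1, Taxon 2, Taxon 6, Taxon 9}.
Most parsimonious ingroup topology: ((Taxon 2,(Taxon 9,(Taxon 6,Taxon 1))),Taxon 8).
Taxon 8 is sister to the clade containing all other ingroup taxa, so it is the earliest-diverging (most basal) ingroup lineage.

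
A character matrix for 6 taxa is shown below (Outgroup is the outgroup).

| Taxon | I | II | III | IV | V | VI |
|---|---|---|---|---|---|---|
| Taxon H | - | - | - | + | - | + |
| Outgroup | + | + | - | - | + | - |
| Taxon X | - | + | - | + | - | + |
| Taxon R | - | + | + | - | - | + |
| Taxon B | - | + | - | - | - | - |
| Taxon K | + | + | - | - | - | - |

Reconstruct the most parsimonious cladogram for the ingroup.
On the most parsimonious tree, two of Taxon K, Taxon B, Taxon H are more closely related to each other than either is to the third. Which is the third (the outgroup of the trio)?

Character polarity is set by the outgroup: the derived state is whichever differs from the outgroup's state, so for I, II, V the derived state is '-', and for the remaining characters it is '+'.
I (derived state '-') is shared by Taxon B, Taxon H, Taxon R, and Taxon X — a synapomorphy uniting that clade.
II (derived state '-') is unique to Taxon H (autapomorphy; uninformative for grouping).
III: derived state '+' in Taxon R only — an autapomorphy, so it tells us nothing about relationships among taxa.
IV: derived state '+' in Taxon H and Taxon X only — synapomorphy for {Taxon H, Taxon X}.
V (derived state '-') is shared by all ingroup taxa — unites the whole ingroup.
Only Taxon H, Taxon R, and Taxon X show the derived state '+' for VI, supporting them as a clade.
Most parsimonious ingroup topology: (Taxon K,(((Taxon H,Taxon X),Taxon R),Taxon B)).
Taxon B and Taxon H share a more recent common ancestor with each other than either does with Taxon K, so Taxon K is the least closely related of the three.

Taxon K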